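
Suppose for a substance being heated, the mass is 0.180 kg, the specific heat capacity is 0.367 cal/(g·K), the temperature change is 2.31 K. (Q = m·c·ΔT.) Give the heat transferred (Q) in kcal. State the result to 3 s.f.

Directly: Q = mcΔT.
m = 0.180 kg; c = 0.367 cal/(g·K) = 1536 J/(kg·K); ΔT = 2.31 K.
Q = 638.5 J
638.5 J × (1 kcal / 4184 J) = 0.1526 kcal

0.153 kcal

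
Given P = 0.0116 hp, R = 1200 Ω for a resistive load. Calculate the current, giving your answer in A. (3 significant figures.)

Rearranging P = I²R for I: I = √(P/R).
P = 0.0116 hp = 8.650 W; R = 1200 Ω.
I = 0.08490 A

0.0849 A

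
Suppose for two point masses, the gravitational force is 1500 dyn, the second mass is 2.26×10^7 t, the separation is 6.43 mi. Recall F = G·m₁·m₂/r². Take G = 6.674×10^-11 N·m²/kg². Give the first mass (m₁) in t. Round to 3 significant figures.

1060 t

Rearranging F = G·m₁·m₂/r² for m₁: m₁ = F·r²/(G·m₂).
F = 1500 dyn = 0.01500 N; m₂ = 2.26×10^7 t = 2.260×10^10 kg; r = 6.43 mi = 10348 m; G = 6.674×10^-11 N·m²/kg².
m₁ = 1.065×10^6 kg
1.065×10^6 kg × (1 t / 1000 kg) = 1065 t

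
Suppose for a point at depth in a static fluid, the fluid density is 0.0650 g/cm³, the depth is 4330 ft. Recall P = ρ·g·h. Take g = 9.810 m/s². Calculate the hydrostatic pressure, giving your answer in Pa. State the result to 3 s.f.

P is given directly by: P = ρgh.
ρ = 0.0650 g/cm³ = 65.00 kg/m³; h = 4330 ft = 1320 m; g = 9.810 m/s².
P = 8.416×10^5 Pa

8.42×10^5 Pa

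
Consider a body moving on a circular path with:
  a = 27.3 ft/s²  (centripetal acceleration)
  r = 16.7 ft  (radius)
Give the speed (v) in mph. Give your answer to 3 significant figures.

Rearranging: v = √(a·r).
a = 27.3 ft/s² = 8.321 m/s²; r = 16.7 ft = 5.090 m.
v = 6.508 m/s
6.508 m/s × (1 mph / 0.4470 m/s) = 14.56 mph

14.6 mph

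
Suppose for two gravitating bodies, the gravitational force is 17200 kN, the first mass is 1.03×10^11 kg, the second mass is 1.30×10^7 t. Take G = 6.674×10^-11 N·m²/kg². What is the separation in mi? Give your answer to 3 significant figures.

From Newton's law of gravitation: r = √(G·m₁m₂/F).
F = 17200 kN = 1.720×10^7 N; m₁ = 1.03×10^11 kg; m₂ = 1.30×10^7 t = 1.300×10^10 kg; G = 6.674×10^-11 N·m²/kg².
r = 72.08 m
72.08 m × (1 mi / 1609 m) = 0.04479 mi

0.0448 mi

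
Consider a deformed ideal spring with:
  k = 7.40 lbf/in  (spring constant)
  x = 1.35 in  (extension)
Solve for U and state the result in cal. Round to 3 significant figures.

0.182 cal

U is given directly by: U = ½kx².
k = 7.40 lbf/in = 1296 N/m; x = 1.35 in = 0.03429 m.
U = 0.7619 J  (the unit combination reduces to kg·m²/s² = J)
0.7619 J × (1 cal / 4.184 J) = 0.1821 cal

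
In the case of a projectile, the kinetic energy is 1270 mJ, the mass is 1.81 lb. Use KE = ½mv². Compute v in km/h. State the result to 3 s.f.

6.33 km/h

Rearranging KE = ½mv² for v: v = √(2·KE/m).
KE = 1270 mJ = 1.270 J; m = 1.81 lb = 0.8210 kg.
v = 1.759 m/s
1.759 m/s × (1 km/h / 0.2778 m/s) = 6.332 km/h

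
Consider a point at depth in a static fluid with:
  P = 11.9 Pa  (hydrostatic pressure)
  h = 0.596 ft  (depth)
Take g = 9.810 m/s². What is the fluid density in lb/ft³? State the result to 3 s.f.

Rearranging P = ρ·g·h for ρ: ρ = P/(g·h).
P = 11.9 Pa; h = 0.596 ft = 0.1817 m; g = 9.810 m/s².
ρ = 6.678 kg/m³
6.678 kg/m³ × (1 lb/ft³ / 16.02 kg/m³) = 0.4169 lb/ft³

0.417 lb/ft³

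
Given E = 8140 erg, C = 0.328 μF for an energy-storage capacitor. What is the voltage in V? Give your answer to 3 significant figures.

Rearranging: V = √(2E/C).
E = 8140 erg = 8.140×10^-4 J; C = 0.328 μF = 3.280×10^-7 F.
V = 70.45 V

70.5 V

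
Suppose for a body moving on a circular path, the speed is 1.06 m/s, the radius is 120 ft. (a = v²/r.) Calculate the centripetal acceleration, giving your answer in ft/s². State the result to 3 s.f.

Directly: a = v²/r.
v = 1.06 m/s; r = 120 ft = 36.58 m.
a = 0.03072 m/s²
0.03072 m/s² × (1 ft/s² / 0.3048 m/s²) = 0.1008 ft/s²

0.101 ft/s²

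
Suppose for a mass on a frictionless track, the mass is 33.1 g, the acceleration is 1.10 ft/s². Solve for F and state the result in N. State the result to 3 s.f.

Directly: F = m·a.
m = 33.1 g = 0.03310 kg; a = 1.10 ft/s² = 0.3353 m/s².
F = 0.01110 N

0.0111 N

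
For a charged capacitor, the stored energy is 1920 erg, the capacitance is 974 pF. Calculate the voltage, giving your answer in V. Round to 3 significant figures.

628 V

Solving E = ½C·V² for V: V = √(2E/C).
E = 1920 erg = 1.920×10^-4 J; C = 974 pF = 9.740×10^-10 F.
V = 627.9 V  (the unit combination reduces to kg·m²/(A·s³) = V)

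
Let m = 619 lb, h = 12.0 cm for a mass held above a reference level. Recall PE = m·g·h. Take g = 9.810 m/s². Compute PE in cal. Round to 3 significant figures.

79.0 cal

Directly: PE = mgh.
m = 619 lb = 280.8 kg; h = 12.0 cm = 0.1200 m; g = 9.810 m/s².
PE = 330.5 J
330.5 J × (1 cal / 4.184 J) = 79.00 cal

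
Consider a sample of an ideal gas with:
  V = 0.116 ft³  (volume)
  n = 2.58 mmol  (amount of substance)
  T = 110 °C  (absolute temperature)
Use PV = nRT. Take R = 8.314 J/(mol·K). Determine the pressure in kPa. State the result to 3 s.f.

2.50 kPa

From the ideal-gas law: P = nRT/V.
V = 0.116 ft³ = 0.003285 m³; n = 2.58 mmol = 0.002580 mol; T = 110 °C = 383.1 K; R = 8.314 J/(mol·K).
P = 2502 Pa
2502 Pa × (1 kPa / 1000 Pa) = 2.502 kPa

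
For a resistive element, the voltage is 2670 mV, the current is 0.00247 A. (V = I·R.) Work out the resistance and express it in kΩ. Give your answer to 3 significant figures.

1.08 kΩ

Solving V = I·R for R: R = V/I.
V = 2670 mV = 2.670 V; I = 0.00247 A.
R = 1081 Ω
1081 Ω × (1 kΩ / 1000 Ω) = 1.081 kΩ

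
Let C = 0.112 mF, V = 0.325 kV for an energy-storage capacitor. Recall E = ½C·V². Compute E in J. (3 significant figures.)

5.92 J

Directly: E = ½CV².
C = 0.112 mF = 1.120×10^-4 F; V = 0.325 kV = 325.0 V.
E = 5.915 J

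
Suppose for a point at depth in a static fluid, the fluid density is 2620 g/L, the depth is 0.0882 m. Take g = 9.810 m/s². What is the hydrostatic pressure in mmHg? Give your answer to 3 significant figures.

P is given directly by: P = ρgh.
ρ = 2620 g/L = 2620 kg/m³; h = 0.0882 m; g = 9.810 m/s².
P = 2267 Pa
2267 Pa × (1 mmHg / 133.3 Pa) = 17.00 mmHg

17.0 mmHg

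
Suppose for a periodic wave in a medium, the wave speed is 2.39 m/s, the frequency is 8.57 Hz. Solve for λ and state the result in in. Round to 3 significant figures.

Rearranging v = f·λ for λ: λ = v/f.
v = 2.39 m/s; f = 8.57 Hz.
λ = 0.2789 m
0.2789 m × (1 in / 0.02540 m) = 10.98 in

11.0 in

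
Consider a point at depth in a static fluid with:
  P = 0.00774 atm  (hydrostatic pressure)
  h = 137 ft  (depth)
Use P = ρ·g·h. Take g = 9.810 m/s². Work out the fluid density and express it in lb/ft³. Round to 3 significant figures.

Solving P = ρ·g·h for ρ: ρ = P/(g·h).
P = 0.00774 atm = 784.3 Pa; h = 137 ft = 41.76 m; g = 9.810 m/s².
ρ = 1.914 kg/m³
1.914 kg/m³ × (1 lb/ft³ / 16.02 kg/m³) = 0.1195 lb/ft³

0.120 lb/ft³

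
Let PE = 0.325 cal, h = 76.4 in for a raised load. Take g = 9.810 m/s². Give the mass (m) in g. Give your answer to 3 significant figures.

Rearranging: m = PE/(g·h).
PE = 0.325 cal = 1.360 J; h = 76.4 in = 1.941 m; g = 9.810 m/s².
m = 0.07143 kg
0.07143 kg × (1 g / 0.001000 kg) = 71.43 g

71.4 g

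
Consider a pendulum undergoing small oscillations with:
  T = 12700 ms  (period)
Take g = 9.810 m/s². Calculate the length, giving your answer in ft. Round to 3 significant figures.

131 ft

Rearranging T = 2π√(L/g) for L: L = g·(T/2π)².
T = 12700 ms = 12.70 s; g = 9.810 m/s².
L = 40.08 m
40.08 m × (1 ft / 0.3048 m) = 131.5 ft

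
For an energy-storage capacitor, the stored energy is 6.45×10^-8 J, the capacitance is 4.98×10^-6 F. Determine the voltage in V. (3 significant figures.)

Rearranging: V = √(2E/C).
E = 6.45×10^-8 J; C = 4.98×10^-6 F.
V = 0.1609 V

0.161 V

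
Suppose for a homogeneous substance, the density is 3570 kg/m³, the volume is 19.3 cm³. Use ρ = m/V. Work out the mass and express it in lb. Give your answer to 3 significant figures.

0.152 lb

Rearranging: m = ρV.
ρ = 3570 kg/m³; V = 19.3 cm³ = 1.930×10^-5 m³.
m = 0.06890 kg
0.06890 kg × (1 lb / 0.4536 kg) = 0.1519 lb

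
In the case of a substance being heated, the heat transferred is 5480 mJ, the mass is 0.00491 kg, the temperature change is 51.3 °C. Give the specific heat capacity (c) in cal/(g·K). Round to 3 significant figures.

0.00520 cal/(g·K)

Rearranging: c = Q/(m·ΔT).
Q = 5480 mJ = 5.480 J; m = 0.00491 kg; ΔT = 51.3 °C = 51.30 K.
c = 21.76 J/(kg·K)
21.76 J/(kg·K) × (1 cal/(g·K) / 4184 J/(kg·K)) = 0.005200 cal/(g·K)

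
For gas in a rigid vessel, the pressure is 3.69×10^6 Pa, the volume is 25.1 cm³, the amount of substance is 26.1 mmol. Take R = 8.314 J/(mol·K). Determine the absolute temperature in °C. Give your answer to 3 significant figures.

From the ideal-gas law: T = PV/(nR).
P = 3.69×10^6 Pa; V = 25.1 cm³ = 2.510×10^-5 m³; n = 26.1 mmol = 0.02610 mol; R = 8.314 J/(mol·K).
T = 426.8 K
426.8 K − 273.15 = 153.7 °C

154 °C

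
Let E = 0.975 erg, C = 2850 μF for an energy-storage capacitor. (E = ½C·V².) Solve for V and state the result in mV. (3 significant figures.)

Rearranging: V = √(2E/C).
E = 0.975 erg = 9.750×10^-8 J; C = 2850 μF = 0.002850 F.
V = 0.008272 V
0.008272 V × (1 mV / 0.001000 V) = 8.272 mV

8.27 mV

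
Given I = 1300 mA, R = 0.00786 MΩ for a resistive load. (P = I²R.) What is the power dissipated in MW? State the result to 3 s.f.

0.0133 MW

P is given directly by: P = I²R.
I = 1300 mA = 1.300 A; R = 0.00786 MΩ = 7860 Ω.
P = 13283 W
13283 W × (1 MW / 1.000×10^6 W) = 0.01328 MW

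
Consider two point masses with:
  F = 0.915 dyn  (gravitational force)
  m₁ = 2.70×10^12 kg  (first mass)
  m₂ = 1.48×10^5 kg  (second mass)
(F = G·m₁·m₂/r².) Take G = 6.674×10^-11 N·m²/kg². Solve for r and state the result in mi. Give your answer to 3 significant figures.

1060 mi

Rearranging F = G·m₁·m₂/r² for r: r = √(G·m₁m₂/F).
F = 0.915 dyn = 9.150×10^-6 N; m₁ = 2.70×10^12 kg; m₂ = 1.48×10^5 kg; G = 6.674×10^-11 N·m²/kg².
r = 1.707×10^6 m
1.707×10^6 m × (1 mi / 1609 m) = 1061 mi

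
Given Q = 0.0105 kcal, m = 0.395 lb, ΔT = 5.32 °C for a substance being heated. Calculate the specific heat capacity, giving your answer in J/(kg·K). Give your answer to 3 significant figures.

Solving Q = m·c·ΔT for c: c = Q/(m·ΔT).
Q = 0.0105 kcal = 43.93 J; m = 0.395 lb = 0.1792 kg; ΔT = 5.32 °C = 5.320 K.
c = 46.09 J/(kg·K)

46.1 J/(kg·K)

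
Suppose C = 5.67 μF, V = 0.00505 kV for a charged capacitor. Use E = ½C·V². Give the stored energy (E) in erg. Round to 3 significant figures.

Directly: E = ½CV².
C = 5.67 μF = 5.670×10^-6 F; V = 0.00505 kV = 5.050 V.
E = 7.230×10^-5 J  (the unit combination reduces to kg·m²/s² = J)
7.230×10^-5 J × (1 erg / 1.000×10^-7 J) = 723.0 erg

723 erg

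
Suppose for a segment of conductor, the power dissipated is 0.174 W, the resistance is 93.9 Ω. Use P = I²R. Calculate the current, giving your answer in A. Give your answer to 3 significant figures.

0.0430 A

Solving P = I²R for I: I = √(P/R).
P = 0.174 W; R = 93.9 Ω.
I = 0.04305 A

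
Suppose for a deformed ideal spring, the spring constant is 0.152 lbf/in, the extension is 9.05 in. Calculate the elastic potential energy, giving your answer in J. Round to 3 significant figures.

Directly: U = ½kx².
k = 0.152 lbf/in = 26.62 N/m; x = 9.05 in = 0.2299 m.
U = 0.7033 J

0.703 J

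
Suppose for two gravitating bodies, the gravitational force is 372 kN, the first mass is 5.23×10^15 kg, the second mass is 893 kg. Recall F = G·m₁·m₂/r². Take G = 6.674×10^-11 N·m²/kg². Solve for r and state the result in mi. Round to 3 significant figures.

0.0180 mi

From Newton's law of gravitation: r = √(G·m₁m₂/F).
F = 372 kN = 3.720×10^5 N; m₁ = 5.23×10^15 kg; m₂ = 893 kg; G = 6.674×10^-11 N·m²/kg².
r = 28.95 m
28.95 m × (1 mi / 1609 m) = 0.01799 mi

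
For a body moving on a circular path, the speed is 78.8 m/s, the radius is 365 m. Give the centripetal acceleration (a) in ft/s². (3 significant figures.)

55.8 ft/s²

Directly: a = v²/r.
v = 78.8 m/s; r = 365 m.
a = 17.01 m/s²
17.01 m/s² × (1 ft/s² / 0.3048 m/s²) = 55.81 ft/s²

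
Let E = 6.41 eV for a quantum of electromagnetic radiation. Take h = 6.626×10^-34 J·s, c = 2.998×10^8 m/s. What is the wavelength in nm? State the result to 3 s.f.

193 nm

Rearranging: λ = hc/E.
E = 6.41 eV = 1.027×10^-18 J; h = 6.626×10^-34 J·s; c = 2.998×10^8 m/s.
λ = 1.934×10^-7 m
1.934×10^-7 m × (1 nm / 1.000×10^-9 m) = 193.4 nm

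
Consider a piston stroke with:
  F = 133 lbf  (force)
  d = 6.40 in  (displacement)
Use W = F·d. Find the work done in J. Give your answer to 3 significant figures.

96.2 J

Directly: W = F·d.
F = 133 lbf = 591.6 N; d = 6.40 in = 0.1626 m.
W = 96.17 J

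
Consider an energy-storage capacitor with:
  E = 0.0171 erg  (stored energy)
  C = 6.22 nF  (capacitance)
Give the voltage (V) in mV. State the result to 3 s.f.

Rearranging: V = √(2E/C).
E = 0.0171 erg = 1.710×10^-9 J; C = 6.22 nF = 6.220×10^-9 F.
V = 0.7415 V  (the unit combination reduces to kg·m²/(A·s³) = V)
0.7415 V × (1 mV / 0.001000 V) = 741.5 mV

742 mV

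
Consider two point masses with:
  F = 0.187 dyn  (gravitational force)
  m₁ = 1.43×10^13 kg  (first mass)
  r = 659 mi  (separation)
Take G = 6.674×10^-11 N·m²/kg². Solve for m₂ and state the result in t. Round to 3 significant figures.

2.20 t

Rearranging F = G·m₁·m₂/r² for m₂: m₂ = F·r²/(G·m₁).
F = 0.187 dyn = 1.870×10^-6 N; m₁ = 1.43×10^13 kg; r = 659 mi = 1.061×10^6 m; G = 6.674×10^-11 N·m²/kg².
m₂ = 2204 kg
2204 kg × (1 t / 1000 kg) = 2.204 t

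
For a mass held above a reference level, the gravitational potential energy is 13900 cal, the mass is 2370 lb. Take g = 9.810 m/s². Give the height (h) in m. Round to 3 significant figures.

Rearranging PE = m·g·h for h: h = PE/(m·g).
PE = 13900 cal = 58158 J; m = 2370 lb = 1075 kg; g = 9.810 m/s².
h = 5.515 m

5.51 m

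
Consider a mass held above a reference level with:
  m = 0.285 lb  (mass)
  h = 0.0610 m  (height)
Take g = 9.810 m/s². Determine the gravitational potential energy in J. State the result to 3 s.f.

PE is given directly by: PE = mgh.
m = 0.285 lb = 0.1293 kg; h = 0.0610 m; g = 9.810 m/s².
PE = 0.07736 J

0.0774 J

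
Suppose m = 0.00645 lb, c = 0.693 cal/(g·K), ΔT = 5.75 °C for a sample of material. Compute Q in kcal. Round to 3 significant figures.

0.0117 kcal

Q is given directly by: Q = mcΔT.
m = 0.00645 lb = 0.002926 kg; c = 0.693 cal/(g·K) = 2900 J/(kg·K); ΔT = 5.75 °C = 5.750 K.
Q = 48.78 J
48.78 J × (1 kcal / 4184 J) = 0.01166 kcal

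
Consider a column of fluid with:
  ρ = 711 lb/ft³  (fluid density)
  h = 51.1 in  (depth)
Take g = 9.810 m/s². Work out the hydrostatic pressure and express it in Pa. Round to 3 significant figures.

1.45×10^5 Pa

P is given directly by: P = ρgh.
ρ = 711 lb/ft³ = 11389 kg/m³; h = 51.1 in = 1.298 m; g = 9.810 m/s².
P = 1.450×10^5 Pa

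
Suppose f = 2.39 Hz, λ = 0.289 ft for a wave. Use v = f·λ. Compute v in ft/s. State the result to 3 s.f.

v is given directly by: v = fλ.
f = 2.39 Hz; λ = 0.289 ft = 0.08809 m.
v = 0.2105 m/s
0.2105 m/s × (1 ft/s / 0.3048 m/s) = 0.6907 ft/s

0.691 ft/s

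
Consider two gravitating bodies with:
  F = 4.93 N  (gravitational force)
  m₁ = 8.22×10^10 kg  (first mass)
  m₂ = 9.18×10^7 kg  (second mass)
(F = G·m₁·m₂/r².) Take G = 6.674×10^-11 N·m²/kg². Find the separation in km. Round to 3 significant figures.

10.1 km

From Newton's law of gravitation: r = √(G·m₁m₂/F).
F = 4.93 N; m₁ = 8.22×10^10 kg; m₂ = 9.18×10^7 kg; G = 6.674×10^-11 N·m²/kg².
r = 10107 m
10107 m × (1 km / 1000 m) = 10.11 km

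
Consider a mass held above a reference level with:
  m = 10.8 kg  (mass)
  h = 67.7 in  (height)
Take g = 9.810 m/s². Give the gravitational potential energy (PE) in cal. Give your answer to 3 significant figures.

43.5 cal

Directly: PE = mgh.
m = 10.8 kg; h = 67.7 in = 1.720 m; g = 9.810 m/s².
PE = 182.2 J  (the unit combination reduces to kg·m²/s² = J)
182.2 J × (1 cal / 4.184 J) = 43.54 cal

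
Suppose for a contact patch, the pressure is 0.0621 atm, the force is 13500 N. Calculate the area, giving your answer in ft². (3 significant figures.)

23.1 ft²

Solving P = F/A for A: A = F/P.
P = 0.0621 atm = 6292 Pa; F = 13500 N.
A = 2.145 m²
2.145 m² × (1 ft² / 0.09290 m²) = 23.09 ft²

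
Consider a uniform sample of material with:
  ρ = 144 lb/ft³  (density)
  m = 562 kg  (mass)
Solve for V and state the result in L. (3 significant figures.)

244 L

Rearranging ρ = m/V for V: V = m/ρ.
ρ = 144 lb/ft³ = 2307 kg/m³; m = 562 kg.
V = 0.2436 m³
0.2436 m³ × (1 L / 0.001000 m³) = 243.6 L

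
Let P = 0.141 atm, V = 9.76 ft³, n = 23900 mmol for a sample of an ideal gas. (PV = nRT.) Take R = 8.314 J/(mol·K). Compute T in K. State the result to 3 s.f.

19.9 K

Rearranging: T = PV/(nR).
P = 0.141 atm = 14287 Pa; V = 9.76 ft³ = 0.2764 m³; n = 23900 mmol = 23.90 mol; R = 8.314 J/(mol·K).
T = 19.87 K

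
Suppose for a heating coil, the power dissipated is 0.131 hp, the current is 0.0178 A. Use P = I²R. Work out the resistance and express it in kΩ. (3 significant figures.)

308 kΩ

Solving P = I²R for R: R = P/I².
P = 0.131 hp = 97.69 W; I = 0.0178 A.
R = 3.083×10^5 Ω
3.083×10^5 Ω × (1 kΩ / 1000 Ω) = 308.3 kΩ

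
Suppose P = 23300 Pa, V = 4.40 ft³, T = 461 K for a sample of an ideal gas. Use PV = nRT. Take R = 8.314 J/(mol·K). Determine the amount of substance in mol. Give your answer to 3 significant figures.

From the ideal-gas law: n = PV/(RT).
P = 23300 Pa; V = 4.40 ft³ = 0.1246 m³; T = 461 K; R = 8.314 J/(mol·K).
n = 0.7574 mol

0.757 mol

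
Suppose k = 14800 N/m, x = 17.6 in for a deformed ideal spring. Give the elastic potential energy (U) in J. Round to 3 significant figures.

Directly: U = ½kx².
k = 14800 N/m; x = 17.6 in = 0.4470 m.
U = 1479 J

1480 J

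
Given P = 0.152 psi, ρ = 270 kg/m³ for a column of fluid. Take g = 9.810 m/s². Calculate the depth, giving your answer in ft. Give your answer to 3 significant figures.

1.30 ft

Rearranging: h = P/(ρ·g).
P = 0.152 psi = 1048 Pa; ρ = 270 kg/m³; g = 9.810 m/s².
h = 0.3957 m
0.3957 m × (1 ft / 0.3048 m) = 1.298 ft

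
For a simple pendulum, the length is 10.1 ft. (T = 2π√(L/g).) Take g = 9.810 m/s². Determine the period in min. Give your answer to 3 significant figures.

T is given directly by: T = 2π√(L/g).
L = 10.1 ft = 3.078 m; g = 9.810 m/s².
T = 3.520 s
3.520 s × (1 min / 60.00 s) = 0.05866 min

0.0587 min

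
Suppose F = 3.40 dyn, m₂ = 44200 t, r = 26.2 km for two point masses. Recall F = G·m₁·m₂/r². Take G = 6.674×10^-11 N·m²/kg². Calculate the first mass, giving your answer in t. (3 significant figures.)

Rearranging F = G·m₁·m₂/r² for m₁: m₁ = F·r²/(G·m₂).
F = 3.40 dyn = 3.400×10^-5 N; m₂ = 44200 t = 4.420×10^7 kg; r = 26.2 km = 26200 m; G = 6.674×10^-11 N·m²/kg².
m₁ = 7.912×10^6 kg
7.912×10^6 kg × (1 t / 1000 kg) = 7912 t

7910 t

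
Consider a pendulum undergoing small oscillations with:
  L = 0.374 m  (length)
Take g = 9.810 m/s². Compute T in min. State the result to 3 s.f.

0.0204 min

Directly: T = 2π√(L/g).
L = 0.374 m; g = 9.810 m/s².
T = 1.227 s
1.227 s × (1 min / 60.00 s) = 0.02045 min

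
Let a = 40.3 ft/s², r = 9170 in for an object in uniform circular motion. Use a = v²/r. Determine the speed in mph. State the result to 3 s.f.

Rearranging a = v²/r for v: v = √(a·r).
a = 40.3 ft/s² = 12.28 m/s²; r = 9170 in = 232.9 m.
v = 53.49 m/s
53.49 m/s × (1 mph / 0.4470 m/s) = 119.7 mph

120 mph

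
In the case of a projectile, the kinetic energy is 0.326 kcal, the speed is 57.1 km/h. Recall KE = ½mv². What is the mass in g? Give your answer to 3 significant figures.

10800 g

Solving KE = ½mv² for m: m = 2·KE/v².
KE = 0.326 kcal = 1364 J; v = 57.1 km/h = 15.86 m/s.
m = 10.84 kg
10.84 kg × (1 g / 0.001000 kg) = 10844 g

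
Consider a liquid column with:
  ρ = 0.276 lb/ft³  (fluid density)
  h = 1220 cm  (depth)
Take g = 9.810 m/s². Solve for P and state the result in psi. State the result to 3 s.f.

0.0767 psi

P is given directly by: P = ρgh.
ρ = 0.276 lb/ft³ = 4.421 kg/m³; h = 1220 cm = 12.20 m; g = 9.810 m/s².
P = 529.1 Pa
529.1 Pa × (1 psi / 6895 Pa) = 0.07674 psi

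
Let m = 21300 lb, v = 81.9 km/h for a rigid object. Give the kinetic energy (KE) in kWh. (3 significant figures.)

0.695 kWh

KE is given directly by: KE = ½mv².
m = 21300 lb = 9662 kg; v = 81.9 km/h = 22.75 m/s.
KE = 2.500×10^6 J
2.500×10^6 J × (1 kWh / 3.600×10^6 J) = 0.6945 kWh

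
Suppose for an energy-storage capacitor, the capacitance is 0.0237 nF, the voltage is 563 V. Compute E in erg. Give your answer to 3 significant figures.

37.6 erg

E is given directly by: E = ½CV².
C = 0.0237 nF = 2.370×10^-11 F; V = 563 V.
E = 3.756×10^-6 J
3.756×10^-6 J × (1 erg / 1.000×10^-7 J) = 37.56 erg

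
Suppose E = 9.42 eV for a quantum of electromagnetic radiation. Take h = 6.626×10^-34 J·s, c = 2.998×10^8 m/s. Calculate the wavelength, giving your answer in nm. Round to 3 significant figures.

Solving E = h·c/λ for λ: λ = hc/E.
E = 9.42 eV = 1.509×10^-18 J; h = 6.626×10^-34 J·s; c = 2.998×10^8 m/s.
λ = 1.316×10^-7 m
1.316×10^-7 m × (1 nm / 1.000×10^-9 m) = 131.6 nm

132 nm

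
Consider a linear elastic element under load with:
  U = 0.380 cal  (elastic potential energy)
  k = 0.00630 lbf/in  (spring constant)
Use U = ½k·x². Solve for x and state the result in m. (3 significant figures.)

1.70 m

Rearranging: x = √(2U/k).
U = 0.380 cal = 1.590 J; k = 0.00630 lbf/in = 1.103 N/m.
x = 1.698 m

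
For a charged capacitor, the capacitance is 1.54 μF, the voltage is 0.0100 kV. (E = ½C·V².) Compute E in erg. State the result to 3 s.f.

E is given directly by: E = ½CV².
C = 1.54 μF = 1.540×10^-6 F; V = 0.0100 kV = 10.00 V.
E = 7.700×10^-5 J
7.700×10^-5 J × (1 erg / 1.000×10^-7 J) = 770.0 erg

770 erg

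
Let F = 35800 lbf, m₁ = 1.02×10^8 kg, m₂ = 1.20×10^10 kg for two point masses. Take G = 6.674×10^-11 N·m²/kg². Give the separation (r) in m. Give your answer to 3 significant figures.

22.6 m

From Newton's law of gravitation: r = √(G·m₁m₂/F).
F = 35800 lbf = 1.592×10^5 N; m₁ = 1.02×10^8 kg; m₂ = 1.20×10^10 kg; G = 6.674×10^-11 N·m²/kg².
r = 22.65 m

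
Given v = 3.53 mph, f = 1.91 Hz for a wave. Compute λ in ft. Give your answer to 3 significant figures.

2.71 ft

Rearranging v = f·λ for λ: λ = v/f.
v = 3.53 mph = 1.578 m/s; f = 1.91 Hz.
λ = 0.8262 m
0.8262 m × (1 ft / 0.3048 m) = 2.711 ft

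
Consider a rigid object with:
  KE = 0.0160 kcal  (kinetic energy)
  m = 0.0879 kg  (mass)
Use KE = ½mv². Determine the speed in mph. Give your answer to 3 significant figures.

87.3 mph

Rearranging: v = √(2·KE/m).
KE = 0.0160 kcal = 66.94 J; m = 0.0879 kg.
v = 39.03 m/s
39.03 m/s × (1 mph / 0.4470 m/s) = 87.30 mph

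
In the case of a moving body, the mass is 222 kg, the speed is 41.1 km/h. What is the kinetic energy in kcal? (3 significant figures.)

3.46 kcal

KE is given directly by: KE = ½mv².
m = 222 kg; v = 41.1 km/h = 11.42 m/s.
KE = 14468 J
14468 J × (1 kcal / 4184 J) = 3.458 kcal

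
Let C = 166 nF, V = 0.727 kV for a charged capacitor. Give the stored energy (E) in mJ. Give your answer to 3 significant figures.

Directly: E = ½CV².
C = 166 nF = 1.660×10^-7 F; V = 0.727 kV = 727.0 V.
E = 0.04387 J
0.04387 J × (1 mJ / 0.001000 J) = 43.87 mJ

43.9 mJ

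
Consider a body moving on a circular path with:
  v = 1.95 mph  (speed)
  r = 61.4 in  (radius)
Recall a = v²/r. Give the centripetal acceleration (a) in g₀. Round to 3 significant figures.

0.0497 g₀

Directly: a = v²/r.
v = 1.95 mph = 0.8717 m/s; r = 61.4 in = 1.560 m.
a = 0.4873 m/s²
0.4873 m/s² × (1 g₀ / 9.807 m/s²) = 0.04969 g₀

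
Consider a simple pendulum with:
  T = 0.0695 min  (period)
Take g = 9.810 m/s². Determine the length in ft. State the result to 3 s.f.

14.2 ft

Rearranging: L = g·(T/2π)².
T = 0.0695 min = 4.170 s; g = 9.810 m/s².
L = 4.321 m
4.321 m × (1 ft / 0.3048 m) = 14.18 ft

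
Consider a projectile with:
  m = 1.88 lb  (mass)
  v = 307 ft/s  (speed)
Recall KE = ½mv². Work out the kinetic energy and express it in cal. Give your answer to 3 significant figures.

892 cal

Directly: KE = ½mv².
m = 1.88 lb = 0.8528 kg; v = 307 ft/s = 93.57 m/s.
KE = 3733 J  (the unit combination reduces to kg·m²/s² = J)
3733 J × (1 cal / 4.184 J) = 892.3 cal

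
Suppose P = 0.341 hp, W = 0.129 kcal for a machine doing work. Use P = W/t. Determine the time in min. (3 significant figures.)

Solving P = W/t for t: t = W/P.
P = 0.341 hp = 254.3 W; W = 0.129 kcal = 539.7 J.
t = 2.123 s
2.123 s × (1 min / 60.00 s) = 0.03538 min

0.0354 min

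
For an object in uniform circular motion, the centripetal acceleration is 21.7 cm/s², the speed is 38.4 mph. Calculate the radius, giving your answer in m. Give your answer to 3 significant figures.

1360 m

Solving a = v²/r for r: r = v²/a.
a = 21.7 cm/s² = 0.2170 m/s²; v = 38.4 mph = 17.17 m/s.
r = 1358 m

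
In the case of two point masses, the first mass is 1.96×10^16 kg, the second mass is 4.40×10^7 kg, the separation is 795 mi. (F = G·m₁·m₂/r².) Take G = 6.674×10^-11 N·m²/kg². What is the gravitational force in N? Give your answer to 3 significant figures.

35.2 N

From Newton's law of gravitation: F = Gm₁m₂/r².
m₁ = 1.96×10^16 kg; m₂ = 4.40×10^7 kg; r = 795 mi = 1.279×10^6 m; G = 6.674×10^-11 N·m²/kg².
F = 35.16 N  (the unit combination reduces to kg·m/s² = N)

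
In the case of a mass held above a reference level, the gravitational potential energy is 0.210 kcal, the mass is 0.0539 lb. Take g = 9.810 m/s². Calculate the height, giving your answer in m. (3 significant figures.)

Rearranging: h = PE/(m·g).
PE = 0.210 kcal = 878.6 J; m = 0.0539 lb = 0.02445 kg; g = 9.810 m/s².
h = 3663 m

3660 m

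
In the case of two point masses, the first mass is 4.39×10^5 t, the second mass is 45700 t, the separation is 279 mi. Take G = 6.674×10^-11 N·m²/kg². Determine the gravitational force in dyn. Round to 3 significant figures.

From Newton's law of gravitation: F = Gm₁m₂/r².
m₁ = 4.39×10^5 t = 4.390×10^8 kg; m₂ = 45700 t = 4.570×10^7 kg; r = 279 mi = 4.490×10^5 m; G = 6.674×10^-11 N·m²/kg².
F = 6.641×10^-6 N
6.641×10^-6 N × (1 dyn / 1.000×10^-5 N) = 0.6641 dyn

0.664 dyn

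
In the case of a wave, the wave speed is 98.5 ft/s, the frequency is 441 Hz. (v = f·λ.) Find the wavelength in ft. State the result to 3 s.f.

Rearranging: λ = v/f.
v = 98.5 ft/s = 30.02 m/s; f = 441 Hz.
λ = 0.06808 m
0.06808 m × (1 ft / 0.3048 m) = 0.2234 ft

0.223 ft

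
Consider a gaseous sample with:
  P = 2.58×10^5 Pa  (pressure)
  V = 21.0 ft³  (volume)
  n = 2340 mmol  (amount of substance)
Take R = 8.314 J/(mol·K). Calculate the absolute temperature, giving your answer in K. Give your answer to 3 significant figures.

7890 K

Solving PV = nRT for T: T = PV/(nR).
P = 2.58×10^5 Pa; V = 21.0 ft³ = 0.5947 m³; n = 2340 mmol = 2.340 mol; R = 8.314 J/(mol·K).
T = 7886 K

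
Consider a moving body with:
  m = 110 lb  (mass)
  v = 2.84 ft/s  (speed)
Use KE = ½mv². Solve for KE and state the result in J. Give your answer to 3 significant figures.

18.7 J

KE is given directly by: KE = ½mv².
m = 110 lb = 49.90 kg; v = 2.84 ft/s = 0.8656 m/s.
KE = 18.69 J  (the unit combination reduces to kg·m²/s² = J)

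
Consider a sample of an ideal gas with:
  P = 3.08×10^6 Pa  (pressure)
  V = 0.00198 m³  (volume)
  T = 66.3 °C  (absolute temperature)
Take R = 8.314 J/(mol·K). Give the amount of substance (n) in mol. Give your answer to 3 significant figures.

From the ideal-gas law: n = PV/(RT).
P = 3.08×10^6 Pa; V = 0.00198 m³; T = 66.3 °C = 339.4 K; R = 8.314 J/(mol·K).
n = 2.161 mol

2.16 mol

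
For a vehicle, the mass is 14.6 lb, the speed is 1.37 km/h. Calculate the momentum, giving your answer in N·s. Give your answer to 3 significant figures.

2.52 N·s

Directly: p = mv.
m = 14.6 lb = 6.622 kg; v = 1.37 km/h = 0.3806 m/s.
p = 2.520 kg·m/s
Since 1 N·s = 1 kg·m/s, 2.520 N·s.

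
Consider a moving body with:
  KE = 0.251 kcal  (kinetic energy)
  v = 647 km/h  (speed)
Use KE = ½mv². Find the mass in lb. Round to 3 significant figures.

Rearranging KE = ½mv² for m: m = 2·KE/v².
KE = 0.251 kcal = 1050 J; v = 647 km/h = 179.7 m/s.
m = 0.06503 kg
0.06503 kg × (1 lb / 0.4536 kg) = 0.1434 lb

0.143 lb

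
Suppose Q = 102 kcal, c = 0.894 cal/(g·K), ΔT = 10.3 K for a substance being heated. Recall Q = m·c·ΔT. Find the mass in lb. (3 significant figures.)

Rearranging: m = Q/(c·ΔT).
Q = 102 kcal = 4.268×10^5 J; c = 0.894 cal/(g·K) = 3740 J/(kg·K); ΔT = 10.3 K.
m = 11.08 kg
11.08 kg × (1 lb / 0.4536 kg) = 24.42 lb

24.4 lb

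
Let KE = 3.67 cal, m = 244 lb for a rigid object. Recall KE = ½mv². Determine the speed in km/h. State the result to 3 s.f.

1.90 km/h

Solving KE = ½mv² for v: v = √(2·KE/m).
KE = 3.67 cal = 15.36 J; m = 244 lb = 110.7 kg.
v = 0.5268 m/s
0.5268 m/s × (1 km/h / 0.2778 m/s) = 1.896 km/h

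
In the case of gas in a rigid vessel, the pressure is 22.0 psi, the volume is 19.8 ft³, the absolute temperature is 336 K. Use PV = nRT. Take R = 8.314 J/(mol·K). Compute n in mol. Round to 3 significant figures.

30.4 mol

From the ideal-gas law: n = PV/(RT).
P = 22.0 psi = 1.517×10^5 Pa; V = 19.8 ft³ = 0.5607 m³; T = 336 K; R = 8.314 J/(mol·K).
n = 30.44 mol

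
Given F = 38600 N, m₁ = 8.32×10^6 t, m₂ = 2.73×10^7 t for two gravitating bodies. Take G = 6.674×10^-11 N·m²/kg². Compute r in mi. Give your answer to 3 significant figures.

Rearranging: r = √(G·m₁m₂/F).
F = 38600 N; m₁ = 8.32×10^6 t = 8.320×10^9 kg; m₂ = 2.73×10^7 t = 2.730×10^10 kg; G = 6.674×10^-11 N·m²/kg².
r = 626.7 m
626.7 m × (1 mi / 1609 m) = 0.3894 mi

0.389 mi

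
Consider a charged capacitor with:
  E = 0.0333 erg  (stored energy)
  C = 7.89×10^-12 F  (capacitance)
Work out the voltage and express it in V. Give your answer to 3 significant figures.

Rearranging E = ½C·V² for V: V = √(2E/C).
E = 0.0333 erg = 3.330×10^-9 J; C = 7.89×10^-12 F.
V = 29.05 V

29.1 V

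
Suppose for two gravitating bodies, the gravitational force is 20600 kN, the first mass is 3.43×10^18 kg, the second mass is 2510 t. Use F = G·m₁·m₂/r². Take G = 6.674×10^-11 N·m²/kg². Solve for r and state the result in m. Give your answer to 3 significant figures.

Rearranging: r = √(G·m₁m₂/F).
F = 20600 kN = 2.060×10^7 N; m₁ = 3.43×10^18 kg; m₂ = 2510 t = 2.510×10^6 kg; G = 6.674×10^-11 N·m²/kg².
r = 5281 m

5280 m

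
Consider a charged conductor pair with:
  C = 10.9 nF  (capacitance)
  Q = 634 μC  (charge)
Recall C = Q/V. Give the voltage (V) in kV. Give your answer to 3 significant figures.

58.2 kV

Rearranging: V = Q/C.
C = 10.9 nF = 1.090×10^-8 F; Q = 634 μC = 6.340×10^-4 C.
V = 58165 V
58165 V × (1 kV / 1000 V) = 58.17 kV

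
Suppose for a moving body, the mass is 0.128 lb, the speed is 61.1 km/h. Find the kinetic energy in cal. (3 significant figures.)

Directly: KE = ½mv².
m = 0.128 lb = 0.05806 kg; v = 61.1 km/h = 16.97 m/s.
KE = 8.362 J  (the unit combination reduces to kg·m²/s² = J)
8.362 J × (1 cal / 4.184 J) = 1.999 cal

2.00 cal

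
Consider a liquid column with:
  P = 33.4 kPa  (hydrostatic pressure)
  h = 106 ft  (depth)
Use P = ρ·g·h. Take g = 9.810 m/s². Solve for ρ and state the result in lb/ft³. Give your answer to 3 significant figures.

Solving P = ρ·g·h for ρ: ρ = P/(g·h).
P = 33.4 kPa = 33400 Pa; h = 106 ft = 32.31 m; g = 9.810 m/s².
ρ = 105.4 kg/m³
105.4 kg/m³ × (1 lb/ft³ / 16.02 kg/m³) = 6.579 lb/ft³

6.58 lb/ft³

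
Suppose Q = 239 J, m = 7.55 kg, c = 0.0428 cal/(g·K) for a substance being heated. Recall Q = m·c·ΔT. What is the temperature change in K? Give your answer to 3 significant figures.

0.177 K

Rearranging Q = m·c·ΔT for ΔT: ΔT = Q/(m·c).
Q = 239 J; m = 7.55 kg; c = 0.0428 cal/(g·K) = 179.1 J/(kg·K).
ΔT = 0.1768 K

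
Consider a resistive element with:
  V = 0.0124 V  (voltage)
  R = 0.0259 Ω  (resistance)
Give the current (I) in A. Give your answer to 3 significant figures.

From Ohm's law: I = V/R.
V = 0.0124 V; R = 0.0259 Ω.
I = 0.4788 A

0.479 A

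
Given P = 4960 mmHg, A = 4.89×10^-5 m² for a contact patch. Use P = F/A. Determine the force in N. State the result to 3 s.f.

Rearranging: F = P·A.
P = 4960 mmHg = 6.613×10^5 Pa; A = 4.89×10^-5 m².
F = 32.34 N  (the unit combination reduces to kg·m/s² = N)

32.3 N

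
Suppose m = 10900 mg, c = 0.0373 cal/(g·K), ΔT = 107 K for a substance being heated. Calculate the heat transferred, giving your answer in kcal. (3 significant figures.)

Directly: Q = mcΔT.
m = 10900 mg = 0.01090 kg; c = 0.0373 cal/(g·K) = 156.1 J/(kg·K); ΔT = 107 K.
Q = 182.0 J
182.0 J × (1 kcal / 4184 J) = 0.04350 kcal

0.0435 kcal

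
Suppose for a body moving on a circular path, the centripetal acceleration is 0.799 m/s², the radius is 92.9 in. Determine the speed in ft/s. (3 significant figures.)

Solving a = v²/r for v: v = √(a·r).
a = 0.799 m/s²; r = 92.9 in = 2.360 m.
v = 1.373 m/s
1.373 m/s × (1 ft/s / 0.3048 m/s) = 4.505 ft/s

4.50 ft/s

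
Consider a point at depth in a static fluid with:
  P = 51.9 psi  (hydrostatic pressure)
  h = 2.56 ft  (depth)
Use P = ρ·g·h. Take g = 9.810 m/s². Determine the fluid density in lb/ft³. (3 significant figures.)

2920 lb/ft³

Solving P = ρ·g·h for ρ: ρ = P/(g·h).
P = 51.9 psi = 3.578×10^5 Pa; h = 2.56 ft = 0.7803 m; g = 9.810 m/s².
ρ = 46748 kg/m³
46748 kg/m³ × (1 lb/ft³ / 16.02 kg/m³) = 2918 lb/ft³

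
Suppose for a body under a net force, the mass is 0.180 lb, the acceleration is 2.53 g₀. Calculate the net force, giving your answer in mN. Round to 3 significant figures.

F is given directly by: F = m·a.
m = 0.180 lb = 0.08165 kg; a = 2.53 g₀ = 24.81 m/s².
F = 2.026 N
2.026 N × (1 mN / 0.001000 N) = 2026 mN

2030 mN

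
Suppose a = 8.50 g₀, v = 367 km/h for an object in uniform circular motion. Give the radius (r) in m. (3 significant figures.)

125 m

Rearranging a = v²/r for r: r = v²/a.
a = 8.50 g₀ = 83.36 m/s²; v = 367 km/h = 101.9 m/s.
r = 124.7 m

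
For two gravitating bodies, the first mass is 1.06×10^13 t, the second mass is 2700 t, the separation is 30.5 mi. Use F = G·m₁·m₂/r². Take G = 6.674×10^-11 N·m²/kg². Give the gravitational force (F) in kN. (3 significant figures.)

0.793 kN

F is given directly by: F = Gm₁m₂/r².
m₁ = 1.06×10^13 t = 1.060×10^16 kg; m₂ = 2700 t = 2.700×10^6 kg; r = 30.5 mi = 49085 m; G = 6.674×10^-11 N·m²/kg².
F = 792.8 N
792.8 N × (1 kN / 1000 N) = 0.7928 kN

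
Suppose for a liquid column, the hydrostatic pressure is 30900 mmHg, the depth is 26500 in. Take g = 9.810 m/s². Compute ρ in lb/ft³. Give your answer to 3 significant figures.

Solving P = ρ·g·h for ρ: ρ = P/(g·h).
P = 30900 mmHg = 4.120×10^6 Pa; h = 26500 in = 673.1 m; g = 9.810 m/s².
ρ = 623.9 kg/m³
623.9 kg/m³ × (1 lb/ft³ / 16.02 kg/m³) = 38.95 lb/ft³

38.9 lb/ft³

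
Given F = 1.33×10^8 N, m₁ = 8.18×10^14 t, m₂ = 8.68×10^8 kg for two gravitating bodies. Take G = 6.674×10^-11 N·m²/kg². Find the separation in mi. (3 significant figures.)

Solving F = G·m₁·m₂/r² for r: r = √(G·m₁m₂/F).
F = 1.33×10^8 N; m₁ = 8.18×10^14 t = 8.180×10^17 kg; m₂ = 8.68×10^8 kg; G = 6.674×10^-11 N·m²/kg².
r = 18876 m
18876 m × (1 mi / 1609 m) = 11.73 mi

11.7 mi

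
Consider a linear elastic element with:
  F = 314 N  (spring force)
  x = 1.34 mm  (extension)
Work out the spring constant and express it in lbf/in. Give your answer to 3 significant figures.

From Hooke's law: k = F/x.
F = 314 N; x = 1.34 mm = 0.001340 m.
k = 2.343×10^5 N/m
2.343×10^5 N/m × (1 lbf/in / 175.1 N/m) = 1338 lbf/in

1340 lbf/in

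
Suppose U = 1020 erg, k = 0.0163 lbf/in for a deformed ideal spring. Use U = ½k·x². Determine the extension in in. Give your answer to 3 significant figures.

0.333 in

Rearranging U = ½k·x² for x: x = √(2U/k).
U = 1020 erg = 1.020×10^-4 J; k = 0.0163 lbf/in = 2.855 N/m.
x = 0.008454 m
0.008454 m × (1 in / 0.02540 m) = 0.3328 in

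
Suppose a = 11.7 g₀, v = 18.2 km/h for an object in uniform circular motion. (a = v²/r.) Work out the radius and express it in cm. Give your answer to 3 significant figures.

22.3 cm

Solving a = v²/r for r: r = v²/a.
a = 11.7 g₀ = 114.7 m/s²; v = 18.2 km/h = 5.056 m/s.
r = 0.2228 m
0.2228 m × (1 cm / 0.01000 m) = 22.28 cm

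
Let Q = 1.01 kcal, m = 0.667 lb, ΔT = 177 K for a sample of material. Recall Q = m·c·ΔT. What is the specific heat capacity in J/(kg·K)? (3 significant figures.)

Rearranging: c = Q/(m·ΔT).
Q = 1.01 kcal = 4226 J; m = 0.667 lb = 0.3025 kg; ΔT = 177 K.
c = 78.91 J/(kg·K)

78.9 J/(kg·K)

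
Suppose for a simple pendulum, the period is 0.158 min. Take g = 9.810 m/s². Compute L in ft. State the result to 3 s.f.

Rearranging: L = g·(T/2π)².
T = 0.158 min = 9.480 s; g = 9.810 m/s².
L = 22.33 m
22.33 m × (1 ft / 0.3048 m) = 73.27 ft

73.3 ft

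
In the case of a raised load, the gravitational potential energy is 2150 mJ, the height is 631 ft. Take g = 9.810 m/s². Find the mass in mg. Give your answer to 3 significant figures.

1140 mg

Solving PE = m·g·h for m: m = PE/(g·h).
PE = 2150 mJ = 2.150 J; h = 631 ft = 192.3 m; g = 9.810 m/s².
m = 0.001140 kg
0.001140 kg × (1 mg / 1.000×10^-6 kg) = 1140 mg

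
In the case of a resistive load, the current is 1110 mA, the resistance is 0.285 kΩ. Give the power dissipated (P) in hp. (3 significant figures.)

0.471 hp

P is given directly by: P = I²R.
I = 1110 mA = 1.110 A; R = 0.285 kΩ = 285.0 Ω.
P = 351.1 W  (the unit combination reduces to kg·m²/s³ = W)
351.1 W × (1 hp / 745.7 W) = 0.4709 hp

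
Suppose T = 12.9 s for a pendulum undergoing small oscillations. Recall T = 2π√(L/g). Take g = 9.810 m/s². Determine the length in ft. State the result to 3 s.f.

Rearranging T = 2π√(L/g) for L: L = g·(T/2π)².
T = 12.9 s; g = 9.810 m/s².
L = 41.35 m
41.35 m × (1 ft / 0.3048 m) = 135.7 ft

136 ft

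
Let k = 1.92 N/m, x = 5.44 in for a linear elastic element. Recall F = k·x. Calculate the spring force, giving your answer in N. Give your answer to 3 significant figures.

From Hooke's law: F = kx.
k = 1.92 N/m; x = 5.44 in = 0.1382 m.
F = 0.2653 N  (the unit combination reduces to kg·m/s² = N)

0.265 N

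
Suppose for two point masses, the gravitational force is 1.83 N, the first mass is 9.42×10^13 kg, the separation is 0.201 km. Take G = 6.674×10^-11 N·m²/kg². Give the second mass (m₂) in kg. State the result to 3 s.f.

Rearranging F = G·m₁·m₂/r² for m₂: m₂ = F·r²/(G·m₁).
F = 1.83 N; m₁ = 9.42×10^13 kg; r = 0.201 km = 201.0 m; G = 6.674×10^-11 N·m²/kg².
m₂ = 11.76 kg

11.8 kg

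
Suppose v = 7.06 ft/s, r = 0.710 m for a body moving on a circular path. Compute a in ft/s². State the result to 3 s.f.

21.4 ft/s²

Directly: a = v²/r.
v = 7.06 ft/s = 2.152 m/s; r = 0.710 m.
a = 6.522 m/s²
6.522 m/s² × (1 ft/s² / 0.3048 m/s²) = 21.40 ft/s²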